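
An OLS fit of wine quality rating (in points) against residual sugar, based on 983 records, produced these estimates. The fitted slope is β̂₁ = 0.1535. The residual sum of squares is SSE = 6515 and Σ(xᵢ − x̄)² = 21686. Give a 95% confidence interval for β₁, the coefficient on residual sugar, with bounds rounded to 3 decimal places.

MSE = SSE/(n − 2) = 6515/981 = 6.64118.
SE(β̂₁) = √(MSE/Sₓₓ) = √(6.64118/21686) = 0.0174998.
df = n − 2 = 981.
t* = t_{0.025, 981} = 1.962385.
Margin = t* × SE = 1.962385 × 0.0174998 = 0.03434.
CI: 0.1535 ± 0.03434 → (0.119, 0.188).
With 95% confidence, each one-unit increase in residual sugar is associated with a change of between 0.119 and 0.188 points in wine quality rating.

(0.119, 0.188)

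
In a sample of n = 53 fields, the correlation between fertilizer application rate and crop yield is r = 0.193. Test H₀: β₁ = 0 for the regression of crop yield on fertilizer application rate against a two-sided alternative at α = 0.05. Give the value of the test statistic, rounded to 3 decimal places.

t = 1.405

t = r·√(n − 2)/√(1 − r²) = 0.193·√51/√0.962751 = 1.405.
df = n − 2 = 51.
Two-sided p ≈ 0.1662, which is ≥ 0.05, so fail to reject H₀.
The data do not give significant evidence of a linear association between fertilizer application rate and crop yield.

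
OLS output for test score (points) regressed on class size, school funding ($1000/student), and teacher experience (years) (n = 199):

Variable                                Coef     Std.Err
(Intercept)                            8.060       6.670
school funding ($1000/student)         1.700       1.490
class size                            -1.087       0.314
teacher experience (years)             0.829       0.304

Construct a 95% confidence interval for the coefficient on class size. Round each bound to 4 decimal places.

(-1.7063, -0.4677)

Read off: b = -1.087, SE = 0.314 for class size.
df = n − k − 1 = 199 − 3 − 1 = 195.
t* = t_{0.025, 195} = 1.972204.
Margin = t* × SE = 1.972204 × 0.314 = 0.619272.
CI: -1.087 ± 0.619272 → (-1.7063, -0.4677).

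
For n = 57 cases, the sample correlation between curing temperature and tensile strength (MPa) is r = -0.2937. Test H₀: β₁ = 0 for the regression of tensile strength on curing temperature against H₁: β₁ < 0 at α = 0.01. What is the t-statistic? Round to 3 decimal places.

t = -2.279

t = r·√(n − 2)/√(1 − r²) = -0.2937·√55/√0.91374 = -2.279.
df = n − 2 = 55.
One-sided p ≈ 0.0133, which is ≥ 0.01, so fail to reject H₀.
The data do not give significant evidence of a linear association between curing temperature and tensile strength.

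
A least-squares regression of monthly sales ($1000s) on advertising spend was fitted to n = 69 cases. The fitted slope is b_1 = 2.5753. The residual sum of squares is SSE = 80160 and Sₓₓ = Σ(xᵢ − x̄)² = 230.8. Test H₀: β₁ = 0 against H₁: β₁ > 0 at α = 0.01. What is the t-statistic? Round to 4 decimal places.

t = 1.1311

MSE = SSE/(n − 2) = 80160/67 = 1196.42.
SE(b_1) = √(MSE/Sₓₓ) = √(1196.42/230.8) = 2.27679.
t = 2.5753 / 2.27679 = 1.1311.
df = n − 2 = 67.
One-sided p ≈ 0.1310, which is ≥ 0.01, so fail to reject H₀.
The data do not give significant evidence that the true slope on advertising spend is positive.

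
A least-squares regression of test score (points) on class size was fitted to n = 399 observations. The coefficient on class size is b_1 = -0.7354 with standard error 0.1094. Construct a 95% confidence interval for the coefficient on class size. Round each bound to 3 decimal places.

(-0.950, -0.520)

df = n − 2 = 399 − 2 = 397.
t* = t_{0.025, 397} = 1.965957.
Margin = t* × SE = 1.965957 × 0.1094 = 0.21508.
CI: -0.7354 ± 0.21508 → (-0.950, -0.520).
With 95% confidence, each one-unit increase in class size is associated with a change of between -0.950 and -0.520 points in test score.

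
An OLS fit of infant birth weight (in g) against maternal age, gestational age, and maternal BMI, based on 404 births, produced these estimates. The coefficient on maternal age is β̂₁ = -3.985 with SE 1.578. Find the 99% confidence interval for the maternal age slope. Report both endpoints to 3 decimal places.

(-8.069, 0.099)

df = n − k − 1 = 404 − 3 − 1 = 400.
t* = t_{0.005, 400} = 2.588176.
Margin = t* × SE = 2.588176 × 1.578 = 4.08414.
CI: -3.985 ± 4.08414 → (-8.069, 0.099).
With 99% confidence, each one-unit increase in maternal age is associated with a change of between -8.069 and 0.099 g in infant birth weight, holding the other predictors fixed.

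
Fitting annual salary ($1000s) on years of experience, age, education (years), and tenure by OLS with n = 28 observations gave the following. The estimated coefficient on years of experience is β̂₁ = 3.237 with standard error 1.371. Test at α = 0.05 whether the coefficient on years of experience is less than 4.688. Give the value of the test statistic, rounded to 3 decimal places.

H₀: β₁ = 4.688 vs H₁: β₁ < 4.688.
t = (β̂₁ − β₁⁰)/SE = (3.237 − 4.688) / 1.371 = -1.058.
df = n − k − 1 = 28 − 4 − 1 = 23.
One-sided p ≈ 0.1504, which is ≥ 0.05, so fail to reject H₀.
The data do not give significant evidence that the true slope on years of experience is below 4.688 $1000s per unit, holding the other predictors fixed.

t = -1.058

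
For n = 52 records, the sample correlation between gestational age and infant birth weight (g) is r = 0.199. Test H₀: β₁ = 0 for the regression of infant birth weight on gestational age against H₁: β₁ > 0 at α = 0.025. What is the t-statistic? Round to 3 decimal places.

t = r·√(n − 2)/√(1 − r²) = 0.199·√50/√0.960399 = 1.436.
df = n − 2 = 50.
One-sided p ≈ 0.0786, which is ≥ 0.025, so fail to reject H₀.
The data do not give significant evidence of a linear association between gestational age and infant birth weight.

t = 1.436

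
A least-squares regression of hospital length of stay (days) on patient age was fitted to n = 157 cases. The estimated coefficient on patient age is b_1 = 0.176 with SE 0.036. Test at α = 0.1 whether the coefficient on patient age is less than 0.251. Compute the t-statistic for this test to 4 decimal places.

H₀: β₁ = 0.251 vs H₁: β₁ < 0.251.
t = (b_1 − β₁⁰)/SE = (0.176 − 0.251) / 0.036 = -2.0833.
df = n − 2 = 157 − 2 = 155.
One-sided p ≈ 0.0194, which is < 0.1, so reject H₀.
There is evidence that the true slope on patient age is below 0.251 days per unit.

t = -2.0833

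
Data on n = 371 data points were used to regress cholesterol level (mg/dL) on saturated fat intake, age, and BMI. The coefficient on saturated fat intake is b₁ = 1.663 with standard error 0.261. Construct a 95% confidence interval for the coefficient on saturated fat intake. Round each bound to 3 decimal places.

df = n − k − 1 = 371 − 3 − 1 = 367.
t* = t_{0.025, 367} = 1.966449.
Margin = t* × SE = 1.966449 × 0.261 = 0.51324.
CI: 1.663 ± 0.51324 → (1.150, 2.176).
With 95% confidence, each one-unit increase in saturated fat intake is associated with a change of between 1.150 and 2.176 mg/dL in cholesterol level, holding the other predictors fixed.

(1.150, 2.176)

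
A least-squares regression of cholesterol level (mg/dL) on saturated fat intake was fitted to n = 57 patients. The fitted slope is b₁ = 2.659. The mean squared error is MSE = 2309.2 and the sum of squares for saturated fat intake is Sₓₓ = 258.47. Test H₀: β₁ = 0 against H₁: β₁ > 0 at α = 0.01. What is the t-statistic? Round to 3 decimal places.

t = 0.890

SE(b₁) = √(MSE/Sₓₓ) = √(2309.2/258.47) = 2.989.
t = 2.659 / 2.989 = 0.890.
df = n − 2 = 55.
One-sided p ≈ 0.1888, which is ≥ 0.01, so fail to reject H₀.
The data do not give significant evidence that the true slope on saturated fat intake is positive.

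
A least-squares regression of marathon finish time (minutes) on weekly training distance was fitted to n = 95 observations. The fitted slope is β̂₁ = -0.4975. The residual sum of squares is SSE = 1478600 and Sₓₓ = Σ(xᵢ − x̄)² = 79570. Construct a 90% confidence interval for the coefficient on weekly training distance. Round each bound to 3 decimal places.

MSE = SSE/(n − 2) = 1478600/93 = 15898.9.
SE(β̂₁) = √(MSE/Sₓₓ) = √(15898.9/79570) = 0.447002.
df = n − 2 = 93.
t* = t_{0.05, 93} = 1.661404.
Margin = t* × SE = 1.661404 × 0.447002 = 0.74265.
CI: -0.4975 ± 0.74265 → (-1.240, 0.245).
With 90% confidence, each one-unit increase in weekly training distance is associated with a change of between -1.240 and 0.245 minutes in marathon finish time.

(-1.240, 0.245)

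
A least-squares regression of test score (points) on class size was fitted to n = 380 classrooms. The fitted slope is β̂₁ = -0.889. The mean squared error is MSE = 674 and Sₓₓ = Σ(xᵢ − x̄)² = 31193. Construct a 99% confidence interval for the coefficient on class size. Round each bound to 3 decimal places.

SE(β̂₁) = √(MSE/Sₓₓ) = √(674/31193) = 0.146995.
df = n − 2 = 378.
t* = t_{0.005, 378} = 2.588898.
Margin = t* × SE = 2.588898 × 0.146995 = 0.38055.
CI: -0.889 ± 0.38055 → (-1.270, -0.508).
With 99% confidence, each one-unit increase in class size is associated with a change of between -1.270 and -0.508 points in test score.

(-1.270, -0.508)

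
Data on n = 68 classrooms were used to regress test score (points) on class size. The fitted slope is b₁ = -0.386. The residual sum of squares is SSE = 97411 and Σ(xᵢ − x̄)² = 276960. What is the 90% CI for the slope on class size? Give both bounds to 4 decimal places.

(-0.5078, -0.2642)

MSE = SSE/(n − 2) = 97411/66 = 1475.92.
SE(b₁) = √(MSE/Sₓₓ) = √(1475.92/276960) = 0.0730001.
df = n − 2 = 66.
t* = t_{0.05, 66} = 1.668271.
Margin = t* × SE = 1.668271 × 0.0730001 = 0.121784.
CI: -0.386 ± 0.121784 → (-0.5078, -0.2642).
With 90% confidence, each one-unit increase in class size is associated with a change of between -0.5078 and -0.2642 points in test score.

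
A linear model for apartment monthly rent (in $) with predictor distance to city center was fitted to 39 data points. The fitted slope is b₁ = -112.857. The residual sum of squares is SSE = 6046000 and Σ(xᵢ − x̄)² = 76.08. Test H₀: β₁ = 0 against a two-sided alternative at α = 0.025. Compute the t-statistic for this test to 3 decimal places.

MSE = SSE/(n − 2) = 6046000/37 = 163405.
SE(b₁) = √(MSE/Sₓₓ) = √(163405/76.08) = 46.3445.
t = -112.857 / 46.3445 = -2.435.
df = n − 2 = 37.
Two-sided p ≈ 0.0198, which is < 0.025, so reject H₀.
There is evidence that distance to city center is associated with apartment monthly rent.

t = -2.435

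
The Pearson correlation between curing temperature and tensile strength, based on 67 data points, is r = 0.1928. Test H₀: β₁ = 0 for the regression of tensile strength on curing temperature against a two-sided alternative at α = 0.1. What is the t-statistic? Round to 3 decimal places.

t = 1.584

t = r·√(n − 2)/√(1 − r²) = 0.1928·√65/√0.962828 = 1.584.
df = n − 2 = 65.
Two-sided p ≈ 0.1180, which is ≥ 0.1, so fail to reject H₀.
The data do not give significant evidence of a linear association between curing temperature and tensile strength.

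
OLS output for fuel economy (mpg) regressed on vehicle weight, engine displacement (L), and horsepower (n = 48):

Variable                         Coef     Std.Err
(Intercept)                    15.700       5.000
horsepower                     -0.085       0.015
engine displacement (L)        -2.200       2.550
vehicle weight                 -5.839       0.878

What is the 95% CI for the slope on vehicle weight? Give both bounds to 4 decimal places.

(-7.6085, -4.0695)

Read off: b = -5.839, SE = 0.878 for vehicle weight.
df = n − k − 1 = 48 − 3 − 1 = 44.
t* = t_{0.025, 44} = 2.015368.
Margin = t* × SE = 2.015368 × 0.878 = 1.769493.
CI: -5.839 ± 1.769493 → (-7.6085, -4.0695).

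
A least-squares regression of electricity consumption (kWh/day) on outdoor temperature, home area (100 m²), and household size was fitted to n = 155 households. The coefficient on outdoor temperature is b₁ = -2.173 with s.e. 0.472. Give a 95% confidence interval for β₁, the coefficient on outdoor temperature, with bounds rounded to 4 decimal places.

(-3.1056, -1.2404)

df = n − k − 1 = 155 − 3 − 1 = 151.
t* = t_{0.025, 151} = 1.975799.
Margin = t* × SE = 1.975799 × 0.472 = 0.932577.
CI: -2.173 ± 0.932577 → (-3.1056, -1.2404).
With 95% confidence, each one-unit increase in outdoor temperature is associated with a change of between -3.1056 and -1.2404 kWh/day in electricity consumption, holding the other predictors fixed.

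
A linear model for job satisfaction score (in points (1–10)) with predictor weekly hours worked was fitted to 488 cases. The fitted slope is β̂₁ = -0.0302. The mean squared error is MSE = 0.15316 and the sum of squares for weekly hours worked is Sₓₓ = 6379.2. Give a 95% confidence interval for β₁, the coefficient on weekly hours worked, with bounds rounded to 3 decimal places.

(-0.040, -0.021)

SE(β̂₁) = √(MSE/Sₓₓ) = √(0.15316/6379.2) = 0.00489993.
df = n − 2 = 486.
t* = t_{0.025, 486} = 1.964857.
Margin = t* × SE = 1.964857 × 0.00489993 = 0.00963.
CI: -0.0302 ± 0.00963 → (-0.040, -0.021).
With 95% confidence, each one-unit increase in weekly hours worked is associated with a change of between -0.040 and -0.021 points (1–10) in job satisfaction score.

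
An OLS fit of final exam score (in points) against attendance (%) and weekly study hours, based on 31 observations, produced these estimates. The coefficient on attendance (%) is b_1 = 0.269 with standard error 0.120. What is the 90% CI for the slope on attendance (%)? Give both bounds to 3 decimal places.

df = n − k − 1 = 31 − 2 − 1 = 28.
t* = t_{0.05, 28} = 1.701131.
Margin = t* × SE = 1.701131 × 0.120 = 0.20414.
CI: 0.269 ± 0.20414 → (0.065, 0.473).
With 90% confidence, each one-unit increase in attendance (%) is associated with a change of between 0.065 and 0.473 points in final exam score, holding the other predictors fixed.

(0.065, 0.473)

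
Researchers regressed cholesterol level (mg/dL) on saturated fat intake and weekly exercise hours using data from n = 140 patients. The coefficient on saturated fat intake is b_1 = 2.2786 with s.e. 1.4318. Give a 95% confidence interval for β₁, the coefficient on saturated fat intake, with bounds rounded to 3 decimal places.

(-0.553, 5.110)

df = n − k − 1 = 140 − 2 − 1 = 137.
t* = t_{0.025, 137} = 1.977431.
Margin = t* × SE = 1.977431 × 1.4318 = 2.83129.
CI: 2.2786 ± 2.83129 → (-0.553, 5.110).
With 95% confidence, each one-unit increase in saturated fat intake is associated with a change of between -0.553 and 5.110 mg/dL in cholesterol level, holding the other predictors fixed.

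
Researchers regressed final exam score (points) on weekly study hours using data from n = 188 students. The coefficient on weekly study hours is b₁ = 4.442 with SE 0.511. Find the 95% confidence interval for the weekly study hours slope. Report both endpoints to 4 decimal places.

df = n − 2 = 188 − 2 = 186.
t* = t_{0.025, 186} = 1.9728.
Margin = t* × SE = 1.9728 × 0.511 = 1.008101.
CI: 4.442 ± 1.008101 → (3.4339, 5.4501).
With 95% confidence, each one-unit increase in weekly study hours is associated with a change of between 3.4339 and 5.4501 points in final exam score.

(3.4339, 5.4501)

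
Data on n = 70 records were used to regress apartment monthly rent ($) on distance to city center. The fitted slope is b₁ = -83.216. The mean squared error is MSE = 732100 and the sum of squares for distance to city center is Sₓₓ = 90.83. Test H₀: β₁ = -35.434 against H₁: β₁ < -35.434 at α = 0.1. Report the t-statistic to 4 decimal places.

SE(b₁) = √(MSE/Sₓₓ) = √(732100/90.83) = 89.7781.
t = (-83.216 − (-35.434)) / 89.7781 = -0.5322.
df = n − 2 = 68.
One-sided p ≈ 0.2982, which is ≥ 0.1, so fail to reject H₀.
The data do not give significant evidence that the true slope on distance to city center is below -35.434 $ per unit.

t = -0.5322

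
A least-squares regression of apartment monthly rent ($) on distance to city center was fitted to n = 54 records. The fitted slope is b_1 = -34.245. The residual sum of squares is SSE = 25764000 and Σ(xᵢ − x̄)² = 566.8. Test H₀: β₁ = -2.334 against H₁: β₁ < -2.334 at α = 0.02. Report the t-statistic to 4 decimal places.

t = -1.0793

MSE = SSE/(n − 2) = 25764000/52 = 495462.
SE(b_1) = √(MSE/Sₓₓ) = √(495462/566.8) = 29.5658.
t = (-34.245 − (-2.334)) / 29.5658 = -1.0793.
df = n − 2 = 52.
One-sided p ≈ 0.1427, which is ≥ 0.02, so fail to reject H₀.
The data do not give significant evidence that the true slope on distance to city center is below -2.334 $ per unit.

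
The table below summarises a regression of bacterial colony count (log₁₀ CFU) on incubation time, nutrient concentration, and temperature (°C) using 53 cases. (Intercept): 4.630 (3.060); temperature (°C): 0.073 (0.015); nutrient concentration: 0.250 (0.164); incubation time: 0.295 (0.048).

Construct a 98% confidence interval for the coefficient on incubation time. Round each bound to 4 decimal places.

(0.1796, 0.4104)

Read off: b = 0.295, SE = 0.048 for incubation time.
df = n − k − 1 = 53 − 3 − 1 = 49.
t* = t_{0.01, 49} = 2.404892.
Margin = t* × SE = 2.404892 × 0.048 = 0.115435.
CI: 0.295 ± 0.115435 → (0.1796, 0.4104).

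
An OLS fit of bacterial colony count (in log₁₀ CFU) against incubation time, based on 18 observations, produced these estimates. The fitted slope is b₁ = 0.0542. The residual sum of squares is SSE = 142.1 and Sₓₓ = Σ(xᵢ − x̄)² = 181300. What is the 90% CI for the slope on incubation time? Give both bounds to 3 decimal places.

(0.042, 0.066)

MSE = SSE/(n − 2) = 142.1/16 = 8.88125.
SE(b₁) = √(MSE/Sₓₓ) = √(8.88125/181300) = 0.00699903.
df = n − 2 = 16.
t* = t_{0.05, 16} = 1.745884.
Margin = t* × SE = 1.745884 × 0.00699903 = 0.01222.
CI: 0.0542 ± 0.01222 → (0.042, 0.066).
With 90% confidence, each one-unit increase in incubation time is associated with a change of between 0.042 and 0.066 log₁₀ CFU in bacterial colony count.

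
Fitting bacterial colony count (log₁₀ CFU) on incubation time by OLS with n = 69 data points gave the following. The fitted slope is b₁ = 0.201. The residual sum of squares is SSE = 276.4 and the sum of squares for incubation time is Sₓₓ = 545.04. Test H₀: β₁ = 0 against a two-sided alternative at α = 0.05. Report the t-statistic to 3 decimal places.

t = 2.310

MSE = SSE/(n − 2) = 276.4/67 = 4.12537.
SE(b₁) = √(MSE/Sₓₓ) = √(4.12537/545.04) = 0.0869996.
t = 0.201 / 0.0869996 = 2.310.
df = n − 2 = 67.
Two-sided p ≈ 0.0240, which is < 0.05, so reject H₀.
There is evidence that incubation time is associated with bacterial colony count.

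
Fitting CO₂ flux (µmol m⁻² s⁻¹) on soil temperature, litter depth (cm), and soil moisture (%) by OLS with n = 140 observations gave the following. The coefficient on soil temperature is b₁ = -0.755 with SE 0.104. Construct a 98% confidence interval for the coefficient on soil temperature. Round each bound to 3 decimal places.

df = n − k − 1 = 140 − 3 − 1 = 136.
t* = t_{0.01, 136} = 2.354079.
Margin = t* × SE = 2.354079 × 0.104 = 0.24482.
CI: -0.755 ± 0.24482 → (-1.000, -0.510).
With 98% confidence, each one-unit increase in soil temperature is associated with a change of between -1.000 and -0.510 µmol m⁻² s⁻¹ in CO₂ flux, holding the other predictors fixed.

(-1.000, -0.510)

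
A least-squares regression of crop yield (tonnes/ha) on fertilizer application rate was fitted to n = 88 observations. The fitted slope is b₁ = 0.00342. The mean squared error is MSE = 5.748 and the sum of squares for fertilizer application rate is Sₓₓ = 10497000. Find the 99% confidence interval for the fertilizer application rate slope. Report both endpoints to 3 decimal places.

(0.001, 0.005)

SE(b₁) = √(MSE/Sₓₓ) = √(5.748/10497000) = 0.00073999.
df = n − 2 = 86.
t* = t_{0.005, 86} = 2.634212.
Margin = t* × SE = 2.634212 × 0.00073999 = 0.00195.
CI: 0.00342 ± 0.00195 → (0.001, 0.005).
With 99% confidence, each one-unit increase in fertilizer application rate is associated with a change of between 0.001 and 0.005 tonnes/ha in crop yield.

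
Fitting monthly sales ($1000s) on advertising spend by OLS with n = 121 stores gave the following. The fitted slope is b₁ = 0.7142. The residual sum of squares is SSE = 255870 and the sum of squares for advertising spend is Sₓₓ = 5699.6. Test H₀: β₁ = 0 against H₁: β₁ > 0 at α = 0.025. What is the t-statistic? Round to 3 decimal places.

MSE = SSE/(n − 2) = 255870/119 = 2150.17.
SE(b₁) = √(MSE/Sₓₓ) = √(2150.17/5699.6) = 0.614206.
t = 0.7142 / 0.614206 = 1.163.
df = n − 2 = 119.
One-sided p ≈ 0.1236, which is ≥ 0.025, so fail to reject H₀.
The data do not give significant evidence that the true slope on advertising spend is positive.

t = 1.163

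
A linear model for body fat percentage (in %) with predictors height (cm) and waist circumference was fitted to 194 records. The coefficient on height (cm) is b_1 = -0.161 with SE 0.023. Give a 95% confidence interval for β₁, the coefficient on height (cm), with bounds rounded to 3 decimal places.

(-0.206, -0.116)

df = n − k − 1 = 194 − 2 − 1 = 191.
t* = t_{0.025, 191} = 1.972462.
Margin = t* × SE = 1.972462 × 0.023 = 0.04537.
CI: -0.161 ± 0.04537 → (-0.206, -0.116).
With 95% confidence, each one-unit increase in height (cm) is associated with a change of between -0.206 and -0.116 % in body fat percentage, holding the other predictors fixed.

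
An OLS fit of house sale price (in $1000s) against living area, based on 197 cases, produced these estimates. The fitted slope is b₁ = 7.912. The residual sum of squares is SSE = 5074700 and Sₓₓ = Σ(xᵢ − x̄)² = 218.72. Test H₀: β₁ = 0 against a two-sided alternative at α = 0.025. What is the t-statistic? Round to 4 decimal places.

MSE = SSE/(n − 2) = 5074700/195 = 26024.1.
SE(b₁) = √(MSE/Sₓₓ) = √(26024.1/218.72) = 10.908.
t = 7.912 / 10.908 = 0.7253.
df = n − 2 = 195.
Two-sided p ≈ 0.4691, which is ≥ 0.025, so fail to reject H₀.
The data do not give significant evidence of an association between living area and house sale price.

t = 0.7253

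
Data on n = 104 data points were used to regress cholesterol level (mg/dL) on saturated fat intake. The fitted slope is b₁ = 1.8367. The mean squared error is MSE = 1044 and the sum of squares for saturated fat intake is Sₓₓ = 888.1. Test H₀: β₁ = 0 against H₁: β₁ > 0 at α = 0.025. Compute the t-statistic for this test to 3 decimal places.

SE(b₁) = √(MSE/Sₓₓ) = √(1044/888.1) = 1.08422.
t = 1.8367 / 1.08422 = 1.694.
df = n − 2 = 102.
One-sided p ≈ 0.0467, which is ≥ 0.025, so fail to reject H₀.
The data do not give significant evidence that the true slope on saturated fat intake is positive.

t = 1.694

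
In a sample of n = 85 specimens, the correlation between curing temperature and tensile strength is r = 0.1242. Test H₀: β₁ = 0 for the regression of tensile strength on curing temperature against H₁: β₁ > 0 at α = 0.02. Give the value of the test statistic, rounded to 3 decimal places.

t = r·√(n − 2)/√(1 − r²) = 0.1242·√83/√0.984574 = 1.140.
df = n − 2 = 83.
One-sided p ≈ 0.1287, which is ≥ 0.02, so fail to reject H₀.
The data do not give significant evidence of a linear association between curing temperature and tensile strength.

t = 1.140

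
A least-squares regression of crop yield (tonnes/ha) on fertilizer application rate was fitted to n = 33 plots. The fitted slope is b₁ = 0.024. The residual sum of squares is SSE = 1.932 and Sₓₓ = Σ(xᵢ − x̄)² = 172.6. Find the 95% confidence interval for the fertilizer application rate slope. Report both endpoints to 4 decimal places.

MSE = SSE/(n − 2) = 1.932/31 = 0.0623226.
SE(b₁) = √(MSE/Sₓₓ) = √(0.0623226/172.6) = 0.0190021.
df = n − 2 = 31.
t* = t_{0.025, 31} = 2.039513.
Margin = t* × SE = 2.039513 × 0.0190021 = 0.038755.
CI: 0.024 ± 0.038755 → (-0.0148, 0.0628).
With 95% confidence, each one-unit increase in fertilizer application rate is associated with a change of between -0.0148 and 0.0628 tonnes/ha in crop yield.

(-0.0148, 0.0628)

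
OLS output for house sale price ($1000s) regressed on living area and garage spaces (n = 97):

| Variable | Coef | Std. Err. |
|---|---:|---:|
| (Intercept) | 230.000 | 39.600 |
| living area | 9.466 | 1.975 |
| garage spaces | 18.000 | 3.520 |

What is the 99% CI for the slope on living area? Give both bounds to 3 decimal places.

Read off: b = 9.466, SE = 1.975 for living area.
df = n − k − 1 = 97 − 2 − 1 = 94.
t* = t_{0.005, 94} = 2.629148.
Margin = t* × SE = 2.629148 × 1.975 = 5.19257.
CI: 9.466 ± 5.19257 → (4.273, 14.659).

(4.273, 14.659)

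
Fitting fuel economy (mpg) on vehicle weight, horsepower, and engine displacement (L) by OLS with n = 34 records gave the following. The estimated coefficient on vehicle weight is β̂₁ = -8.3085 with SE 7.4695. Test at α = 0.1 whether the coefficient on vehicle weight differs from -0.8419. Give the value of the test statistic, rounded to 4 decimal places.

H₀: β₁ = -0.8419 vs H₁: β₁ ≠ -0.8419.
t = (β̂₁ − β₁⁰)/SE = (-8.3085 − (-0.8419)) / 7.4695 = -0.9996.
df = n − k − 1 = 34 − 3 − 1 = 30.
Two-sided p ≈ 0.3255, which is ≥ 0.1, so fail to reject H₀.
The data are consistent with a true slope of -0.8419 mpg per unit of vehicle weight, holding the other predictors fixed.

t = -0.9996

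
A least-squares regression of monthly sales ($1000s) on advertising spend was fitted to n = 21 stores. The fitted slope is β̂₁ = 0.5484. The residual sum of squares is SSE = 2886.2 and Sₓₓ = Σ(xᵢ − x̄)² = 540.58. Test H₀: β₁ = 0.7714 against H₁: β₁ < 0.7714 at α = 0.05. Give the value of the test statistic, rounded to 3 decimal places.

MSE = SSE/(n − 2) = 2886.2/19 = 151.905.
SE(β̂₁) = √(MSE/Sₓₓ) = √(151.905/540.58) = 0.530098.
t = (0.5484 − 0.7714) / 0.530098 = -0.421.
df = n − 2 = 19.
One-sided p ≈ 0.3394, which is ≥ 0.05, so fail to reject H₀.
The data do not give significant evidence that the true slope on advertising spend is below 0.7714 $1000s per unit.

t = -0.421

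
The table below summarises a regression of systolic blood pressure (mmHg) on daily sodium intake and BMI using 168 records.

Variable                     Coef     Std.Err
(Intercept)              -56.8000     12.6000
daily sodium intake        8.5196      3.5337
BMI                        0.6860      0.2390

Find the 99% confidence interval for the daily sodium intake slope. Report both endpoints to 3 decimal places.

(-0.689, 17.728)

Read off: b = 8.5196, SE = 3.5337 for daily sodium intake.
df = n − k − 1 = 168 − 2 − 1 = 165.
t* = t_{0.005, 165} = 2.605954.
Margin = t* × SE = 2.605954 × 3.5337 = 9.20866.
CI: 8.5196 ± 9.20866 → (-0.689, 17.728).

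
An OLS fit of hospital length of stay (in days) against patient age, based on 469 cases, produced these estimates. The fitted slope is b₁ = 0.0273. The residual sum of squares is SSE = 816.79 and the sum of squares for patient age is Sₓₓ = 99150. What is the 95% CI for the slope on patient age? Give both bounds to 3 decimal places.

(0.019, 0.036)

MSE = SSE/(n − 2) = 816.79/467 = 1.74901.
SE(b₁) = √(MSE/Sₓₓ) = √(1.74901/99150) = 0.00420001.
df = n − 2 = 467.
t* = t_{0.025, 467} = 1.965057.
Margin = t* × SE = 1.965057 × 0.00420001 = 0.00825.
CI: 0.0273 ± 0.00825 → (0.019, 0.036).
With 95% confidence, each one-unit increase in patient age is associated with a change of between 0.019 and 0.036 days in hospital length of stay.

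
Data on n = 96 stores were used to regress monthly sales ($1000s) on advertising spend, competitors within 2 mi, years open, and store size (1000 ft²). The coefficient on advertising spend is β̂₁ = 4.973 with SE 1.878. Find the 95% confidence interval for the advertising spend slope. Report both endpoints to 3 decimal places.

(1.243, 8.703)

df = n − k − 1 = 96 − 4 − 1 = 91.
t* = t_{0.025, 91} = 1.986377.
Margin = t* × SE = 1.986377 × 1.878 = 3.73042.
CI: 4.973 ± 3.73042 → (1.243, 8.703).
With 95% confidence, each one-unit increase in advertising spend is associated with a change of between 1.243 and 8.703 $1000s in monthly sales, holding the other predictors fixed.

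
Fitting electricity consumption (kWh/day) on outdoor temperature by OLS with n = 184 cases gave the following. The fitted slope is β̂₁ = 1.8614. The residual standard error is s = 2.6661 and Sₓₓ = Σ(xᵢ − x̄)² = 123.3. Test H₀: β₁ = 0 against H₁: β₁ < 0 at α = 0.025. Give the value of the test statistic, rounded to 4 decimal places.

SE(β̂₁) = s/√Sₓₓ = 2.6661/√123.3 = 0.240102.
t = 1.8614 / 0.240102 = 7.7526.
df = n − 2 = 182.
One-sided p ≈ 1.0000, which is ≥ 0.025, so fail to reject H₀.
The data do not give significant evidence that the true slope on outdoor temperature is negative.

t = 7.7526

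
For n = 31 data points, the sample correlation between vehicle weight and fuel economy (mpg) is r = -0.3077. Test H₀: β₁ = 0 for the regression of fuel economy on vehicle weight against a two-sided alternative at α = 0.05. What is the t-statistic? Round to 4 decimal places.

t = r·√(n − 2)/√(1 − r²) = -0.3077·√29/√0.905321 = -1.7415.
df = n − 2 = 29.
Two-sided p ≈ 0.0922, which is ≥ 0.05, so fail to reject H₀.
The data do not give significant evidence of a linear association between vehicle weight and fuel economy.

t = -1.7415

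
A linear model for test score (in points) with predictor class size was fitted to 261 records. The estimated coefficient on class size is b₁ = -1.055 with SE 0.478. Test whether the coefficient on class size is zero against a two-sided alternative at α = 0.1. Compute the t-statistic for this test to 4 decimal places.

t = -2.2071

H₀: β₁ = 0 vs H₁: β₁ ≠ 0.
t = (b₁ − β₁⁰)/SE = -1.055 / 0.478 = -2.2071.
df = n − 2 = 261 − 2 = 259.
Two-sided p ≈ 0.0282, which is < 0.1, so reject H₀.
There is evidence that class size is associated with test score.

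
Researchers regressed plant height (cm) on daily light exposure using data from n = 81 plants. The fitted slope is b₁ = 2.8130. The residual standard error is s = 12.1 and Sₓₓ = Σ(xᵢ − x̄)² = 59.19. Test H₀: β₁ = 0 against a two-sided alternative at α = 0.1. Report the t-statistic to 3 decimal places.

t = 1.789

SE(b₁) = s/√Sₓₓ = 12.1/√59.19 = 1.57276.
t = 2.8130 / 1.57276 = 1.789.
df = n − 2 = 79.
Two-sided p ≈ 0.0775, which is < 0.1, so reject H₀.
There is evidence that daily light exposure is associated with plant height.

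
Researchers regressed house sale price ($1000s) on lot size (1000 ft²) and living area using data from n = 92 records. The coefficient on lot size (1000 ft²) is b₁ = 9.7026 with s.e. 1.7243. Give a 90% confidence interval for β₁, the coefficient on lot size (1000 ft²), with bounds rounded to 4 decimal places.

(6.8365, 12.5687)

df = n − k − 1 = 92 − 2 − 1 = 89.
t* = t_{0.05, 89} = 1.662155.
Margin = t* × SE = 1.662155 × 1.7243 = 2.866054.
CI: 9.7026 ± 2.866054 → (6.8365, 12.5687).
With 90% confidence, each one-unit increase in lot size (1000 ft²) is associated with a change of between 6.8365 and 12.5687 $1000s in house sale price, holding the other predictors fixed.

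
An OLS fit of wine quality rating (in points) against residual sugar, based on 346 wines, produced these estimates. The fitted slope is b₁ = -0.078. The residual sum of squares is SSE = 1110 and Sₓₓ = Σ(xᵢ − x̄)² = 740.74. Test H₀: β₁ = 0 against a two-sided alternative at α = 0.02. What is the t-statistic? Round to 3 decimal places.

t = -1.182

MSE = SSE/(n − 2) = 1110/344 = 3.22674.
SE(b₁) = √(MSE/Sₓₓ) = √(3.22674/740.74) = 0.0660008.
t = -0.078 / 0.0660008 = -1.182.
df = n − 2 = 344.
Two-sided p ≈ 0.2381, which is ≥ 0.02, so fail to reject H₀.
The data do not give significant evidence of an association between residual sugar and wine quality rating.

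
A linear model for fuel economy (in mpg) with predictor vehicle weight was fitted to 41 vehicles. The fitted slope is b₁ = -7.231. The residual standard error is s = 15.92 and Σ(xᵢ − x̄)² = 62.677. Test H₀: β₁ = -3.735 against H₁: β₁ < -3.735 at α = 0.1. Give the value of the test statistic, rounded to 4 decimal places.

t = -1.7385

SE(b₁) = s/√Sₓₓ = 15.92/√62.677 = 2.01089.
t = (-7.231 − (-3.735)) / 2.01089 = -1.7385.
df = n − 2 = 39.
One-sided p ≈ 0.0450, which is < 0.1, so reject H₀.
There is evidence that the true slope on vehicle weight is below -3.735 mpg per unit.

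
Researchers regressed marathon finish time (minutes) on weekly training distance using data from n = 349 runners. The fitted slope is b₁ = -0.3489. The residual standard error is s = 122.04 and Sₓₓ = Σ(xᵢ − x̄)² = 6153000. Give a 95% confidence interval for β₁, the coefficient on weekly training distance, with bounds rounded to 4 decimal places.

(-0.4457, -0.2521)

SE(b₁) = s/√Sₓₓ = 122.04/√6153000 = 0.0491993.
df = n − 2 = 347.
t* = t_{0.025, 347} = 1.966824.
Margin = t* × SE = 1.966824 × 0.0491993 = 0.096766.
CI: -0.3489 ± 0.096766 → (-0.4457, -0.2521).
With 95% confidence, each one-unit increase in weekly training distance is associated with a change of between -0.4457 and -0.2521 minutes in marathon finish time.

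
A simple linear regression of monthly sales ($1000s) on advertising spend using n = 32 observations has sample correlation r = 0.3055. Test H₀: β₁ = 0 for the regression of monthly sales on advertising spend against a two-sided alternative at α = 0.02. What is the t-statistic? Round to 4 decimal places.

t = 1.7573

t = r·√(n − 2)/√(1 − r²) = 0.3055·√30/√0.90667 = 1.7573.
df = n − 2 = 30.
Two-sided p ≈ 0.0891, which is ≥ 0.02, so fail to reject H₀.
The data do not give significant evidence of a linear association between advertising spend and monthly sales.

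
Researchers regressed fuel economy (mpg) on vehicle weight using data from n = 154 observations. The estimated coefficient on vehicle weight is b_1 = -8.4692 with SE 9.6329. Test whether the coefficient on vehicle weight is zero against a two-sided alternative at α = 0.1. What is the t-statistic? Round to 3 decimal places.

t = -0.879

H₀: β₁ = 0 vs H₁: β₁ ≠ 0.
t = (b_1 − β₁⁰)/SE = -8.4692 / 9.6329 = -0.879.
df = n − 2 = 154 − 2 = 152.
Two-sided p ≈ 0.3807, which is ≥ 0.1, so fail to reject H₀.
The data do not give significant evidence of an association between vehicle weight and fuel economy.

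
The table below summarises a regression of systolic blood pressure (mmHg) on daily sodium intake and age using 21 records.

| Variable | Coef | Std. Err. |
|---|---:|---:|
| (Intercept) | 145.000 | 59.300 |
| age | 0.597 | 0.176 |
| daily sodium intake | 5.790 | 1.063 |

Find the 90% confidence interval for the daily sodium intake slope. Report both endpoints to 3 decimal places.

(3.947, 7.633)

Read off: b = 5.790, SE = 1.063 for daily sodium intake.
df = n − k − 1 = 21 − 2 − 1 = 18.
t* = t_{0.05, 18} = 1.734064.
Margin = t* × SE = 1.734064 × 1.063 = 1.84331.
CI: 5.790 ± 1.84331 → (3.947, 7.633).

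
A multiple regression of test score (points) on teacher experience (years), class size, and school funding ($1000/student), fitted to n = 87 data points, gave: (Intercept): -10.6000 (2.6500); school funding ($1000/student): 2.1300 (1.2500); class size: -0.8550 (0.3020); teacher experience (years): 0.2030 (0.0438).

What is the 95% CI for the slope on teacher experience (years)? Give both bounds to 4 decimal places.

(0.1159, 0.2901)

Read off: b = 0.2030, SE = 0.0438 for teacher experience (years).
df = n − k − 1 = 87 − 3 − 1 = 83.
t* = t_{0.025, 83} = 1.98896.
Margin = t* × SE = 1.98896 × 0.0438 = 0.087116.
CI: 0.2030 ± 0.087116 → (0.1159, 0.2901).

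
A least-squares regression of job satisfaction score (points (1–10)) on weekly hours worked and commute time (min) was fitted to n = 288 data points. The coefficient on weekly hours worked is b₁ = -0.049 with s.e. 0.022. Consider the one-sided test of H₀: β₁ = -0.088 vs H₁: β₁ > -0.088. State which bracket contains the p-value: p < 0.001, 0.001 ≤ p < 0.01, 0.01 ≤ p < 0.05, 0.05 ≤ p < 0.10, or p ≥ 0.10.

0.01 ≤ p < 0.05

t = (-0.049 − (-0.088)) / 0.022 = 1.773.
df = n − k − 1 = 288 − 2 − 1 = 285.
One-sided p = P(T_{285} > t) ≈ 0.0387.
So 0.01 ≤ p < 0.05.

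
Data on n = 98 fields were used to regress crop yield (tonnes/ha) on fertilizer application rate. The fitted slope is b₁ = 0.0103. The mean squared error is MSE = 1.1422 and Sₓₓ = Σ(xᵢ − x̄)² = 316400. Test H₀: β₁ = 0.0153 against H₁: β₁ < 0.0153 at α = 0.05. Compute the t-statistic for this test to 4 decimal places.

SE(b₁) = √(MSE/Sₓₓ) = √(1.1422/316400) = 0.0019.
t = (0.0103 − 0.0153) / 0.0019 = -2.6316.
df = n − 2 = 96.
One-sided p ≈ 0.0050, which is < 0.05, so reject H₀.
There is evidence that the true slope on fertilizer application rate is below 0.0153 tonnes/ha per unit.

t = -2.6316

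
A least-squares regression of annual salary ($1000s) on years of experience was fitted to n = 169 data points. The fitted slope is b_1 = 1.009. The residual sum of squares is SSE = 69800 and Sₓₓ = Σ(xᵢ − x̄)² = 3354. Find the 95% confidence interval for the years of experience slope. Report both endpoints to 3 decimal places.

MSE = SSE/(n − 2) = 69800/167 = 417.964.
SE(b_1) = √(MSE/Sₓₓ) = √(417.964/3354) = 0.353011.
df = n − 2 = 167.
t* = t_{0.025, 167} = 1.974271.
Margin = t* × SE = 1.974271 × 0.353011 = 0.69694.
CI: 1.009 ± 0.69694 → (0.312, 1.706).
With 95% confidence, each one-unit increase in years of experience is associated with a change of between 0.312 and 1.706 $1000s in annual salary.

(0.312, 1.706)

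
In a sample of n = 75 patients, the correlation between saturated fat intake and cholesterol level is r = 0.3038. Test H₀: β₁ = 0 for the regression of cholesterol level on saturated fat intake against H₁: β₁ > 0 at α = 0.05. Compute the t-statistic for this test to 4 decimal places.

t = r·√(n − 2)/√(1 − r²) = 0.3038·√73/√0.907706 = 2.7244.
df = n − 2 = 73.
One-sided p ≈ 0.0040, which is < 0.05, so reject H₀.
There is evidence of a linear association between saturated fat intake and cholesterol level.

t = 2.7244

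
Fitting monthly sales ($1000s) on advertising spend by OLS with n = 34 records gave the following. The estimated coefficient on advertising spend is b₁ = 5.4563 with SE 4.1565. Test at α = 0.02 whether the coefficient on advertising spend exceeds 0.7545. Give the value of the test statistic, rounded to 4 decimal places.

H₀: β₁ = 0.7545 vs H₁: β₁ > 0.7545.
t = (b₁ − β₁⁰)/SE = (5.4563 − 0.7545) / 4.1565 = 1.1312.
df = n − 2 = 34 − 2 = 32.
One-sided p ≈ 0.1332, which is ≥ 0.02, so fail to reject H₀.
The data do not give significant evidence that the true slope on advertising spend exceeds 0.7545 $1000s per unit.

t = 1.1312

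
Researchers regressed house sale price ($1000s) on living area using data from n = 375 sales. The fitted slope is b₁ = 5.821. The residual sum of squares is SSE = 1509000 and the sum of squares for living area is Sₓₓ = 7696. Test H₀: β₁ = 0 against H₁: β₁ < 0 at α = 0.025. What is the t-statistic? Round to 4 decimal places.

t = 8.0286

MSE = SSE/(n − 2) = 1509000/373 = 4045.58.
SE(b₁) = √(MSE/Sₓₓ) = √(4045.58/7696) = 0.725033.
t = 5.821 / 0.725033 = 8.0286.
df = n − 2 = 373.
One-sided p ≈ 1.0000, which is ≥ 0.025, so fail to reject H₀.
The data do not give significant evidence that the true slope on living area is negative.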